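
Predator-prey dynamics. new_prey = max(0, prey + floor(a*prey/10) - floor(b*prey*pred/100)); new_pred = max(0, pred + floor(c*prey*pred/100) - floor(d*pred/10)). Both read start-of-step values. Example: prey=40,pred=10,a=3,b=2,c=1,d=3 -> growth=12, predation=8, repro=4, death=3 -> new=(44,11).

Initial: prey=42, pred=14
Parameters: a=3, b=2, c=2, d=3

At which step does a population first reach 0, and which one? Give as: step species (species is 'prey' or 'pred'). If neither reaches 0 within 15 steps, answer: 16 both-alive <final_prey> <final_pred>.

Answer: 16 both-alive 1 3

Derivation:
Step 1: prey: 42+12-11=43; pred: 14+11-4=21
Step 2: prey: 43+12-18=37; pred: 21+18-6=33
Step 3: prey: 37+11-24=24; pred: 33+24-9=48
Step 4: prey: 24+7-23=8; pred: 48+23-14=57
Step 5: prey: 8+2-9=1; pred: 57+9-17=49
Step 6: prey: 1+0-0=1; pred: 49+0-14=35
Step 7: prey: 1+0-0=1; pred: 35+0-10=25
Step 8: prey: 1+0-0=1; pred: 25+0-7=18
Step 9: prey: 1+0-0=1; pred: 18+0-5=13
Step 10: prey: 1+0-0=1; pred: 13+0-3=10
Step 11: prey: 1+0-0=1; pred: 10+0-3=7
Step 12: prey: 1+0-0=1; pred: 7+0-2=5
Step 13: prey: 1+0-0=1; pred: 5+0-1=4
Step 14: prey: 1+0-0=1; pred: 4+0-1=3
Step 15: prey: 1+0-0=1; pred: 3+0-0=3
No extinction within 15 steps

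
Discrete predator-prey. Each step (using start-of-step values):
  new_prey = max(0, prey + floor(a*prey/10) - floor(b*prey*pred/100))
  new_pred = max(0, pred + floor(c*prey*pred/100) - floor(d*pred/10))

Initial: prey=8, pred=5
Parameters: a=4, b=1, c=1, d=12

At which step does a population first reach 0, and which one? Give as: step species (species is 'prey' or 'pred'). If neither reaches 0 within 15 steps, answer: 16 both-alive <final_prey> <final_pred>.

Answer: 1 pred

Derivation:
Step 1: prey: 8+3-0=11; pred: 5+0-6=0
First extinction: pred at step 1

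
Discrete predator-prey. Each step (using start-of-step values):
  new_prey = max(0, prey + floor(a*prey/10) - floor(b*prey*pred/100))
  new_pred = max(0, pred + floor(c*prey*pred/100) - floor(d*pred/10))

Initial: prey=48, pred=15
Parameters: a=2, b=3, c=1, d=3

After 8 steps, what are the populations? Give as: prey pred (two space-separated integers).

Answer: 7 5

Derivation:
Step 1: prey: 48+9-21=36; pred: 15+7-4=18
Step 2: prey: 36+7-19=24; pred: 18+6-5=19
Step 3: prey: 24+4-13=15; pred: 19+4-5=18
Step 4: prey: 15+3-8=10; pred: 18+2-5=15
Step 5: prey: 10+2-4=8; pred: 15+1-4=12
Step 6: prey: 8+1-2=7; pred: 12+0-3=9
Step 7: prey: 7+1-1=7; pred: 9+0-2=7
Step 8: prey: 7+1-1=7; pred: 7+0-2=5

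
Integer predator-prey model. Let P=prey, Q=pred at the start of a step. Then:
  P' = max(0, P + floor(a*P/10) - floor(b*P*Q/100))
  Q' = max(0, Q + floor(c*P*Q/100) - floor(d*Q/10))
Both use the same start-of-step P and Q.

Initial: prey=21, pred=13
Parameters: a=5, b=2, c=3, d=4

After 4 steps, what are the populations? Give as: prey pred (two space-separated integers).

Answer: 27 54

Derivation:
Step 1: prey: 21+10-5=26; pred: 13+8-5=16
Step 2: prey: 26+13-8=31; pred: 16+12-6=22
Step 3: prey: 31+15-13=33; pred: 22+20-8=34
Step 4: prey: 33+16-22=27; pred: 34+33-13=54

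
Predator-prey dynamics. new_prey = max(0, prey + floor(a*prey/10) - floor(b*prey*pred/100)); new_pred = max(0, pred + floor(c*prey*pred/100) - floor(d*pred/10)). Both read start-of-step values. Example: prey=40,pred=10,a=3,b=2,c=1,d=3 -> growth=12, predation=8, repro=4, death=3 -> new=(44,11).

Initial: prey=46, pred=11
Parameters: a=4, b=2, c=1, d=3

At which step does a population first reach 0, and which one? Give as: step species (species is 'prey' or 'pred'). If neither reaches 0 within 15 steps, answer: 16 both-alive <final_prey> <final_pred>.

Answer: 16 both-alive 9 5

Derivation:
Step 1: prey: 46+18-10=54; pred: 11+5-3=13
Step 2: prey: 54+21-14=61; pred: 13+7-3=17
Step 3: prey: 61+24-20=65; pred: 17+10-5=22
Step 4: prey: 65+26-28=63; pred: 22+14-6=30
Step 5: prey: 63+25-37=51; pred: 30+18-9=39
Step 6: prey: 51+20-39=32; pred: 39+19-11=47
Step 7: prey: 32+12-30=14; pred: 47+15-14=48
Step 8: prey: 14+5-13=6; pred: 48+6-14=40
Step 9: prey: 6+2-4=4; pred: 40+2-12=30
Step 10: prey: 4+1-2=3; pred: 30+1-9=22
Step 11: prey: 3+1-1=3; pred: 22+0-6=16
Step 12: prey: 3+1-0=4; pred: 16+0-4=12
Step 13: prey: 4+1-0=5; pred: 12+0-3=9
Step 14: prey: 5+2-0=7; pred: 9+0-2=7
Step 15: prey: 7+2-0=9; pred: 7+0-2=5
No extinction within 15 steps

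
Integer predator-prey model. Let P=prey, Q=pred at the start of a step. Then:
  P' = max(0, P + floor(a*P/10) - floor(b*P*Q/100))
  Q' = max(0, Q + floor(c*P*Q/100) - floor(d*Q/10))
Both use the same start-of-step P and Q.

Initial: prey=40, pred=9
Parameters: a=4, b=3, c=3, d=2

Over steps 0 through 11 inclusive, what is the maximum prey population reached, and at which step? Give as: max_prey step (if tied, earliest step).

Step 1: prey: 40+16-10=46; pred: 9+10-1=18
Step 2: prey: 46+18-24=40; pred: 18+24-3=39
Step 3: prey: 40+16-46=10; pred: 39+46-7=78
Step 4: prey: 10+4-23=0; pred: 78+23-15=86
Step 5: prey: 0+0-0=0; pred: 86+0-17=69
Step 6: prey: 0+0-0=0; pred: 69+0-13=56
Step 7: prey: 0+0-0=0; pred: 56+0-11=45
Step 8: prey: 0+0-0=0; pred: 45+0-9=36
Step 9: prey: 0+0-0=0; pred: 36+0-7=29
Step 10: prey: 0+0-0=0; pred: 29+0-5=24
Step 11: prey: 0+0-0=0; pred: 24+0-4=20
Max prey = 46 at step 1

Answer: 46 1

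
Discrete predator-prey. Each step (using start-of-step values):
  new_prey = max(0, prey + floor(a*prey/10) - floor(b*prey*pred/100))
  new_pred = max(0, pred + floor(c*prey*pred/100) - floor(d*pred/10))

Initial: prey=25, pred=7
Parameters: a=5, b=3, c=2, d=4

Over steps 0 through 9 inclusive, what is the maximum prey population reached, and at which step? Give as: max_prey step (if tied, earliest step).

Answer: 53 4

Derivation:
Step 1: prey: 25+12-5=32; pred: 7+3-2=8
Step 2: prey: 32+16-7=41; pred: 8+5-3=10
Step 3: prey: 41+20-12=49; pred: 10+8-4=14
Step 4: prey: 49+24-20=53; pred: 14+13-5=22
Step 5: prey: 53+26-34=45; pred: 22+23-8=37
Step 6: prey: 45+22-49=18; pred: 37+33-14=56
Step 7: prey: 18+9-30=0; pred: 56+20-22=54
Step 8: prey: 0+0-0=0; pred: 54+0-21=33
Step 9: prey: 0+0-0=0; pred: 33+0-13=20
Max prey = 53 at step 4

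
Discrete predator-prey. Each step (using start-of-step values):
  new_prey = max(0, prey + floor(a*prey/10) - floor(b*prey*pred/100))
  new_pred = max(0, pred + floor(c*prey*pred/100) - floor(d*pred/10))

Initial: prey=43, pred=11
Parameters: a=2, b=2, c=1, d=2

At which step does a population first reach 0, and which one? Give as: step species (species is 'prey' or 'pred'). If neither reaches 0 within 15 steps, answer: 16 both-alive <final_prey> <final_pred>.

Step 1: prey: 43+8-9=42; pred: 11+4-2=13
Step 2: prey: 42+8-10=40; pred: 13+5-2=16
Step 3: prey: 40+8-12=36; pred: 16+6-3=19
Step 4: prey: 36+7-13=30; pred: 19+6-3=22
Step 5: prey: 30+6-13=23; pred: 22+6-4=24
Step 6: prey: 23+4-11=16; pred: 24+5-4=25
Step 7: prey: 16+3-8=11; pred: 25+4-5=24
Step 8: prey: 11+2-5=8; pred: 24+2-4=22
Step 9: prey: 8+1-3=6; pred: 22+1-4=19
Step 10: prey: 6+1-2=5; pred: 19+1-3=17
Step 11: prey: 5+1-1=5; pred: 17+0-3=14
Step 12: prey: 5+1-1=5; pred: 14+0-2=12
Step 13: prey: 5+1-1=5; pred: 12+0-2=10
Step 14: prey: 5+1-1=5; pred: 10+0-2=8
Step 15: prey: 5+1-0=6; pred: 8+0-1=7
No extinction within 15 steps

Answer: 16 both-alive 6 7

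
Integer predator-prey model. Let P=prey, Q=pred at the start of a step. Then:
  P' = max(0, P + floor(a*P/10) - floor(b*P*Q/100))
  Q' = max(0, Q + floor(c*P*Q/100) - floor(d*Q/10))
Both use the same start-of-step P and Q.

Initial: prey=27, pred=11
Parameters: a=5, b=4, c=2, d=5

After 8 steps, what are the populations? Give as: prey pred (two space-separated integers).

Step 1: prey: 27+13-11=29; pred: 11+5-5=11
Step 2: prey: 29+14-12=31; pred: 11+6-5=12
Step 3: prey: 31+15-14=32; pred: 12+7-6=13
Step 4: prey: 32+16-16=32; pred: 13+8-6=15
Step 5: prey: 32+16-19=29; pred: 15+9-7=17
Step 6: prey: 29+14-19=24; pred: 17+9-8=18
Step 7: prey: 24+12-17=19; pred: 18+8-9=17
Step 8: prey: 19+9-12=16; pred: 17+6-8=15

Answer: 16 15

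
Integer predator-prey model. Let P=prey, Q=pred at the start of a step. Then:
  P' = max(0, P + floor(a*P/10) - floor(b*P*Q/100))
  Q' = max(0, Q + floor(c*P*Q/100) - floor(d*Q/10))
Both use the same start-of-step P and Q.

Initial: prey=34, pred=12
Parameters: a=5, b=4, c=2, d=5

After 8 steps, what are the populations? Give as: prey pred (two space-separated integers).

Step 1: prey: 34+17-16=35; pred: 12+8-6=14
Step 2: prey: 35+17-19=33; pred: 14+9-7=16
Step 3: prey: 33+16-21=28; pred: 16+10-8=18
Step 4: prey: 28+14-20=22; pred: 18+10-9=19
Step 5: prey: 22+11-16=17; pred: 19+8-9=18
Step 6: prey: 17+8-12=13; pred: 18+6-9=15
Step 7: prey: 13+6-7=12; pred: 15+3-7=11
Step 8: prey: 12+6-5=13; pred: 11+2-5=8

Answer: 13 8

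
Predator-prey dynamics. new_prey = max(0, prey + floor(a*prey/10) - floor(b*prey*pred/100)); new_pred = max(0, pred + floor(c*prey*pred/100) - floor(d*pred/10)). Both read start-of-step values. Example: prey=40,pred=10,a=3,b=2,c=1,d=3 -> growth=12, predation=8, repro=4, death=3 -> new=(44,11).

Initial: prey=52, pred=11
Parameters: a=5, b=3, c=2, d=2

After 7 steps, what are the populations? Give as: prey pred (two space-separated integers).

Answer: 0 44

Derivation:
Step 1: prey: 52+26-17=61; pred: 11+11-2=20
Step 2: prey: 61+30-36=55; pred: 20+24-4=40
Step 3: prey: 55+27-66=16; pred: 40+44-8=76
Step 4: prey: 16+8-36=0; pred: 76+24-15=85
Step 5: prey: 0+0-0=0; pred: 85+0-17=68
Step 6: prey: 0+0-0=0; pred: 68+0-13=55
Step 7: prey: 0+0-0=0; pred: 55+0-11=44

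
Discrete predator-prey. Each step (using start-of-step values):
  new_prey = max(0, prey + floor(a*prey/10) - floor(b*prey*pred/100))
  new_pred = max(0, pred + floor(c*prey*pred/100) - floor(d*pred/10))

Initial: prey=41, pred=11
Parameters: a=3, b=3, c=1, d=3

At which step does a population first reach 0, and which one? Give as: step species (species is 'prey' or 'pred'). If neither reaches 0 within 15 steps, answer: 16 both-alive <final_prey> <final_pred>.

Answer: 16 both-alive 27 6

Derivation:
Step 1: prey: 41+12-13=40; pred: 11+4-3=12
Step 2: prey: 40+12-14=38; pred: 12+4-3=13
Step 3: prey: 38+11-14=35; pred: 13+4-3=14
Step 4: prey: 35+10-14=31; pred: 14+4-4=14
Step 5: prey: 31+9-13=27; pred: 14+4-4=14
Step 6: prey: 27+8-11=24; pred: 14+3-4=13
Step 7: prey: 24+7-9=22; pred: 13+3-3=13
Step 8: prey: 22+6-8=20; pred: 13+2-3=12
Step 9: prey: 20+6-7=19; pred: 12+2-3=11
Step 10: prey: 19+5-6=18; pred: 11+2-3=10
Step 11: prey: 18+5-5=18; pred: 10+1-3=8
Step 12: prey: 18+5-4=19; pred: 8+1-2=7
Step 13: prey: 19+5-3=21; pred: 7+1-2=6
Step 14: prey: 21+6-3=24; pred: 6+1-1=6
Step 15: prey: 24+7-4=27; pred: 6+1-1=6
No extinction within 15 steps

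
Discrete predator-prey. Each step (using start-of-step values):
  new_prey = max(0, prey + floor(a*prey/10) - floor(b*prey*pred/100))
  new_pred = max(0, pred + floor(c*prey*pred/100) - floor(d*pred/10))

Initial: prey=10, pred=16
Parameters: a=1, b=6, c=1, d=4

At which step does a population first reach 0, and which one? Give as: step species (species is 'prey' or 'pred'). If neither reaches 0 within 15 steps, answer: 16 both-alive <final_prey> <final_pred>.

Step 1: prey: 10+1-9=2; pred: 16+1-6=11
Step 2: prey: 2+0-1=1; pred: 11+0-4=7
Step 3: prey: 1+0-0=1; pred: 7+0-2=5
Step 4: prey: 1+0-0=1; pred: 5+0-2=3
Step 5: prey: 1+0-0=1; pred: 3+0-1=2
Step 6: prey: 1+0-0=1; pred: 2+0-0=2
Steps 7-15: state stable at prey=1, pred=2 (no change)
No extinction within 15 steps

Answer: 16 both-alive 1 2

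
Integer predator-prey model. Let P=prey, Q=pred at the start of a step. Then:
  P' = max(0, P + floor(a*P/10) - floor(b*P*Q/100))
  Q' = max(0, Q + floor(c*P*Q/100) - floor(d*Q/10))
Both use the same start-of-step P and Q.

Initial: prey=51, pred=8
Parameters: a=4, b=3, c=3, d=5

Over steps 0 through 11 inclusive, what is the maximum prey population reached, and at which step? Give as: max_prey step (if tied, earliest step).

Step 1: prey: 51+20-12=59; pred: 8+12-4=16
Step 2: prey: 59+23-28=54; pred: 16+28-8=36
Step 3: prey: 54+21-58=17; pred: 36+58-18=76
Step 4: prey: 17+6-38=0; pred: 76+38-38=76
Step 5: prey: 0+0-0=0; pred: 76+0-38=38
Step 6: prey: 0+0-0=0; pred: 38+0-19=19
Step 7: prey: 0+0-0=0; pred: 19+0-9=10
Step 8: prey: 0+0-0=0; pred: 10+0-5=5
Step 9: prey: 0+0-0=0; pred: 5+0-2=3
Step 10: prey: 0+0-0=0; pred: 3+0-1=2
Step 11: prey: 0+0-0=0; pred: 2+0-1=1
Max prey = 59 at step 1

Answer: 59 1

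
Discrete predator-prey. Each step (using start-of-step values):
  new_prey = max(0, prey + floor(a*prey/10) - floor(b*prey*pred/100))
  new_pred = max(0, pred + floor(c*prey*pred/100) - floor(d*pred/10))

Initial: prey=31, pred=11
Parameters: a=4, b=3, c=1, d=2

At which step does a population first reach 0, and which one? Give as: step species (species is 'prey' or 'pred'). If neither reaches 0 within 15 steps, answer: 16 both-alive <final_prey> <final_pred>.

Answer: 16 both-alive 7 8

Derivation:
Step 1: prey: 31+12-10=33; pred: 11+3-2=12
Step 2: prey: 33+13-11=35; pred: 12+3-2=13
Step 3: prey: 35+14-13=36; pred: 13+4-2=15
Step 4: prey: 36+14-16=34; pred: 15+5-3=17
Step 5: prey: 34+13-17=30; pred: 17+5-3=19
Step 6: prey: 30+12-17=25; pred: 19+5-3=21
Step 7: prey: 25+10-15=20; pred: 21+5-4=22
Step 8: prey: 20+8-13=15; pred: 22+4-4=22
Step 9: prey: 15+6-9=12; pred: 22+3-4=21
Step 10: prey: 12+4-7=9; pred: 21+2-4=19
Step 11: prey: 9+3-5=7; pred: 19+1-3=17
Step 12: prey: 7+2-3=6; pred: 17+1-3=15
Step 13: prey: 6+2-2=6; pred: 15+0-3=12
Step 14: prey: 6+2-2=6; pred: 12+0-2=10
Step 15: prey: 6+2-1=7; pred: 10+0-2=8
No extinction within 15 steps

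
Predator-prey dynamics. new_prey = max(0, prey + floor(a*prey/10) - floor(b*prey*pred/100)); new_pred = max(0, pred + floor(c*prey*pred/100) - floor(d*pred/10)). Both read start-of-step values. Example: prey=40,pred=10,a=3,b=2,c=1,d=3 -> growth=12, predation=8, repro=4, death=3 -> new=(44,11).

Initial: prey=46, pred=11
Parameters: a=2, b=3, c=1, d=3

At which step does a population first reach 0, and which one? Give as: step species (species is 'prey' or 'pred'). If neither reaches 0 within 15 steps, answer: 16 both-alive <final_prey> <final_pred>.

Step 1: prey: 46+9-15=40; pred: 11+5-3=13
Step 2: prey: 40+8-15=33; pred: 13+5-3=15
Step 3: prey: 33+6-14=25; pred: 15+4-4=15
Step 4: prey: 25+5-11=19; pred: 15+3-4=14
Step 5: prey: 19+3-7=15; pred: 14+2-4=12
Step 6: prey: 15+3-5=13; pred: 12+1-3=10
Step 7: prey: 13+2-3=12; pred: 10+1-3=8
Step 8: prey: 12+2-2=12; pred: 8+0-2=6
Step 9: prey: 12+2-2=12; pred: 6+0-1=5
Step 10: prey: 12+2-1=13; pred: 5+0-1=4
Step 11: prey: 13+2-1=14; pred: 4+0-1=3
Step 12: prey: 14+2-1=15; pred: 3+0-0=3
Step 13: prey: 15+3-1=17; pred: 3+0-0=3
Step 14: prey: 17+3-1=19; pred: 3+0-0=3
Step 15: prey: 19+3-1=21; pred: 3+0-0=3
No extinction within 15 steps

Answer: 16 both-alive 21 3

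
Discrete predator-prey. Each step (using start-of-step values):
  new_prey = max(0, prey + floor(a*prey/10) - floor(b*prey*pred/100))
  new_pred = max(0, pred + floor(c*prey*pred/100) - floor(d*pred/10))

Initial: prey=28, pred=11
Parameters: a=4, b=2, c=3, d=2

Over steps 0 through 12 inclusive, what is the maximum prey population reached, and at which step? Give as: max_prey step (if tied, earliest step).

Answer: 35 2

Derivation:
Step 1: prey: 28+11-6=33; pred: 11+9-2=18
Step 2: prey: 33+13-11=35; pred: 18+17-3=32
Step 3: prey: 35+14-22=27; pred: 32+33-6=59
Step 4: prey: 27+10-31=6; pred: 59+47-11=95
Step 5: prey: 6+2-11=0; pred: 95+17-19=93
Step 6: prey: 0+0-0=0; pred: 93+0-18=75
Step 7: prey: 0+0-0=0; pred: 75+0-15=60
Step 8: prey: 0+0-0=0; pred: 60+0-12=48
Step 9: prey: 0+0-0=0; pred: 48+0-9=39
Step 10: prey: 0+0-0=0; pred: 39+0-7=32
Step 11: prey: 0+0-0=0; pred: 32+0-6=26
Step 12: prey: 0+0-0=0; pred: 26+0-5=21
Max prey = 35 at step 2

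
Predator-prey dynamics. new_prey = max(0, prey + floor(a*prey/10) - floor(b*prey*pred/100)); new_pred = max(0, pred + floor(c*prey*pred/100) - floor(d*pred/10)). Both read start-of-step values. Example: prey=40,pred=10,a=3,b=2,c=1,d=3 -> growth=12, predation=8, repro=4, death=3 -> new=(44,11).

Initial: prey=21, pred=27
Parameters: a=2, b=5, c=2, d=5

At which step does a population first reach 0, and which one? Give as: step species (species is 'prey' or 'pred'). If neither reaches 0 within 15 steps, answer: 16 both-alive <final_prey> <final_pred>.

Answer: 1 prey

Derivation:
Step 1: prey: 21+4-28=0; pred: 27+11-13=25
First extinction: prey at step 1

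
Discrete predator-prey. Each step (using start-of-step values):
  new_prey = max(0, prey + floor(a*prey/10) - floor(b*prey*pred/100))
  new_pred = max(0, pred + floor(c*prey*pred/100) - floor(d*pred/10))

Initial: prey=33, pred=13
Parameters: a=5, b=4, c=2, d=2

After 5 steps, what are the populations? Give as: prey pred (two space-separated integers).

Step 1: prey: 33+16-17=32; pred: 13+8-2=19
Step 2: prey: 32+16-24=24; pred: 19+12-3=28
Step 3: prey: 24+12-26=10; pred: 28+13-5=36
Step 4: prey: 10+5-14=1; pred: 36+7-7=36
Step 5: prey: 1+0-1=0; pred: 36+0-7=29

Answer: 0 29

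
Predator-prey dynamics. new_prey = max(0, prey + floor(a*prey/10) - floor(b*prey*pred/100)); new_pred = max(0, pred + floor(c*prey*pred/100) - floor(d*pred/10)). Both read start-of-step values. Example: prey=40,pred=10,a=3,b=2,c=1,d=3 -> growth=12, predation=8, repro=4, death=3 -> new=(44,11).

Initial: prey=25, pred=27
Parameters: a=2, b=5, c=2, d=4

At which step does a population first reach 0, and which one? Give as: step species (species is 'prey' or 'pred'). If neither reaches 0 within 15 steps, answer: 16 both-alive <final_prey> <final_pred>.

Answer: 1 prey

Derivation:
Step 1: prey: 25+5-33=0; pred: 27+13-10=30
First extinction: prey at step 1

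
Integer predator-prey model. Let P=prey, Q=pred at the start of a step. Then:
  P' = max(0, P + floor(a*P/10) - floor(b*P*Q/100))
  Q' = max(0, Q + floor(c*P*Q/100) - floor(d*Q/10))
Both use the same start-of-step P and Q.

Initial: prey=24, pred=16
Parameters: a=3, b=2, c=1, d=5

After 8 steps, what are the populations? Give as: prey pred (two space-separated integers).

Step 1: prey: 24+7-7=24; pred: 16+3-8=11
Step 2: prey: 24+7-5=26; pred: 11+2-5=8
Step 3: prey: 26+7-4=29; pred: 8+2-4=6
Step 4: prey: 29+8-3=34; pred: 6+1-3=4
Step 5: prey: 34+10-2=42; pred: 4+1-2=3
Step 6: prey: 42+12-2=52; pred: 3+1-1=3
Step 7: prey: 52+15-3=64; pred: 3+1-1=3
Step 8: prey: 64+19-3=80; pred: 3+1-1=3

Answer: 80 3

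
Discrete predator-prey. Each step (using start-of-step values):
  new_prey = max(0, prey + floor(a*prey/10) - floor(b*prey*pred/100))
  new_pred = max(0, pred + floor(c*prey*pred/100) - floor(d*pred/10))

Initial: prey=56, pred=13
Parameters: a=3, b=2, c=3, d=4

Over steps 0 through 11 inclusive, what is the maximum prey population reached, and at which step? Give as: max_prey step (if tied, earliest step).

Answer: 58 1

Derivation:
Step 1: prey: 56+16-14=58; pred: 13+21-5=29
Step 2: prey: 58+17-33=42; pred: 29+50-11=68
Step 3: prey: 42+12-57=0; pred: 68+85-27=126
Step 4: prey: 0+0-0=0; pred: 126+0-50=76
Step 5: prey: 0+0-0=0; pred: 76+0-30=46
Step 6: prey: 0+0-0=0; pred: 46+0-18=28
Step 7: prey: 0+0-0=0; pred: 28+0-11=17
Step 8: prey: 0+0-0=0; pred: 17+0-6=11
Step 9: prey: 0+0-0=0; pred: 11+0-4=7
Step 10: prey: 0+0-0=0; pred: 7+0-2=5
Step 11: prey: 0+0-0=0; pred: 5+0-2=3
Max prey = 58 at step 1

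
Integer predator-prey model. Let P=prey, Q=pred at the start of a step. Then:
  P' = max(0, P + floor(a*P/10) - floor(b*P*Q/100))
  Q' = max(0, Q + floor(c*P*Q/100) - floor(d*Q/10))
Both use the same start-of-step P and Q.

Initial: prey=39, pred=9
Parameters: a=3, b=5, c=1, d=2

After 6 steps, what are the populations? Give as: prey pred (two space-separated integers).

Answer: 6 9

Derivation:
Step 1: prey: 39+11-17=33; pred: 9+3-1=11
Step 2: prey: 33+9-18=24; pred: 11+3-2=12
Step 3: prey: 24+7-14=17; pred: 12+2-2=12
Step 4: prey: 17+5-10=12; pred: 12+2-2=12
Step 5: prey: 12+3-7=8; pred: 12+1-2=11
Step 6: prey: 8+2-4=6; pred: 11+0-2=9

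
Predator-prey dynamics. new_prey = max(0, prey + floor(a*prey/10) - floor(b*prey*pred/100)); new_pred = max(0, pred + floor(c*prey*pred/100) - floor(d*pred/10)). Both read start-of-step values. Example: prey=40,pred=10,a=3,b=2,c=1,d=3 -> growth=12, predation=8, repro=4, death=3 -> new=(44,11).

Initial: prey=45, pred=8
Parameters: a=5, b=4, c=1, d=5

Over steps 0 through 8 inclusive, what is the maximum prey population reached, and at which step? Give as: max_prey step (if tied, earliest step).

Answer: 102 5

Derivation:
Step 1: prey: 45+22-14=53; pred: 8+3-4=7
Step 2: prey: 53+26-14=65; pred: 7+3-3=7
Step 3: prey: 65+32-18=79; pred: 7+4-3=8
Step 4: prey: 79+39-25=93; pred: 8+6-4=10
Step 5: prey: 93+46-37=102; pred: 10+9-5=14
Step 6: prey: 102+51-57=96; pred: 14+14-7=21
Step 7: prey: 96+48-80=64; pred: 21+20-10=31
Step 8: prey: 64+32-79=17; pred: 31+19-15=35
Max prey = 102 at step 5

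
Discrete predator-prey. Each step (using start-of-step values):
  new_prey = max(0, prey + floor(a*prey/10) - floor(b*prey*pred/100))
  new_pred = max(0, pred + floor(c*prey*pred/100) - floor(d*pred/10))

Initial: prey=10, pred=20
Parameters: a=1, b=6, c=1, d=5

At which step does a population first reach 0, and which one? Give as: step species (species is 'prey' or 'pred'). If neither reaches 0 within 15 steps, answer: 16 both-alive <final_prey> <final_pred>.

Step 1: prey: 10+1-12=0; pred: 20+2-10=12
First extinction: prey at step 1

Answer: 1 prey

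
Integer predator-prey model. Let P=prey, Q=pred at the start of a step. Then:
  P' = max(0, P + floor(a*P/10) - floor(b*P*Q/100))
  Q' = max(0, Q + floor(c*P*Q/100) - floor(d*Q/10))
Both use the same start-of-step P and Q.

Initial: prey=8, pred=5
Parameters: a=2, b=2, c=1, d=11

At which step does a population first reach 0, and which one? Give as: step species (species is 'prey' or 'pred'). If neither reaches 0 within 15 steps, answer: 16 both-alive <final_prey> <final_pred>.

Answer: 1 pred

Derivation:
Step 1: prey: 8+1-0=9; pred: 5+0-5=0
First extinction: pred at step 1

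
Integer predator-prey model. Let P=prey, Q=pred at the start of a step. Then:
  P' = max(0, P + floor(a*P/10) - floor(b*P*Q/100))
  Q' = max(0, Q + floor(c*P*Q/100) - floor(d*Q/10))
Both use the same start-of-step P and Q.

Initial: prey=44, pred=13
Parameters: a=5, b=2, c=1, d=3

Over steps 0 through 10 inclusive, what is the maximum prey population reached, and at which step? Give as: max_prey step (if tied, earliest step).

Answer: 74 3

Derivation:
Step 1: prey: 44+22-11=55; pred: 13+5-3=15
Step 2: prey: 55+27-16=66; pred: 15+8-4=19
Step 3: prey: 66+33-25=74; pred: 19+12-5=26
Step 4: prey: 74+37-38=73; pred: 26+19-7=38
Step 5: prey: 73+36-55=54; pred: 38+27-11=54
Step 6: prey: 54+27-58=23; pred: 54+29-16=67
Step 7: prey: 23+11-30=4; pred: 67+15-20=62
Step 8: prey: 4+2-4=2; pred: 62+2-18=46
Step 9: prey: 2+1-1=2; pred: 46+0-13=33
Step 10: prey: 2+1-1=2; pred: 33+0-9=24
Max prey = 74 at step 3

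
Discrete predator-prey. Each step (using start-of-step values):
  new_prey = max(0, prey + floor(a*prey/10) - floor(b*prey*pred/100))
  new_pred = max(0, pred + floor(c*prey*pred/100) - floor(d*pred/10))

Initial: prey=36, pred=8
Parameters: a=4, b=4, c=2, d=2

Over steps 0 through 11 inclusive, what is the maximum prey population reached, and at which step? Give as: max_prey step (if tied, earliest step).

Step 1: prey: 36+14-11=39; pred: 8+5-1=12
Step 2: prey: 39+15-18=36; pred: 12+9-2=19
Step 3: prey: 36+14-27=23; pred: 19+13-3=29
Step 4: prey: 23+9-26=6; pred: 29+13-5=37
Step 5: prey: 6+2-8=0; pred: 37+4-7=34
Step 6: prey: 0+0-0=0; pred: 34+0-6=28
Step 7: prey: 0+0-0=0; pred: 28+0-5=23
Step 8: prey: 0+0-0=0; pred: 23+0-4=19
Step 9: prey: 0+0-0=0; pred: 19+0-3=16
Step 10: prey: 0+0-0=0; pred: 16+0-3=13
Step 11: prey: 0+0-0=0; pred: 13+0-2=11
Max prey = 39 at step 1

Answer: 39 1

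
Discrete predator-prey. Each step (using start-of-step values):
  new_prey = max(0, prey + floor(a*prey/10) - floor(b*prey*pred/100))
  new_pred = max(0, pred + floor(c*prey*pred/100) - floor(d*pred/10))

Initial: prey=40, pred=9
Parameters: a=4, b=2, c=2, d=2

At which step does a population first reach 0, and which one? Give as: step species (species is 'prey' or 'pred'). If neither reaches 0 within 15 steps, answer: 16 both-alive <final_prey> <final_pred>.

Step 1: prey: 40+16-7=49; pred: 9+7-1=15
Step 2: prey: 49+19-14=54; pred: 15+14-3=26
Step 3: prey: 54+21-28=47; pred: 26+28-5=49
Step 4: prey: 47+18-46=19; pred: 49+46-9=86
Step 5: prey: 19+7-32=0; pred: 86+32-17=101
First extinction: prey at step 5

Answer: 5 prey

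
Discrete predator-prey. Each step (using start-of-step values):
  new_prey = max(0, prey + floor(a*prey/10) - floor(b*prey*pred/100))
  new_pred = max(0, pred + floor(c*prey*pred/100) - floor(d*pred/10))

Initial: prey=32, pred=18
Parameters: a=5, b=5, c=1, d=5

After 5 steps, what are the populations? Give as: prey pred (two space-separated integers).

Step 1: prey: 32+16-28=20; pred: 18+5-9=14
Step 2: prey: 20+10-14=16; pred: 14+2-7=9
Step 3: prey: 16+8-7=17; pred: 9+1-4=6
Step 4: prey: 17+8-5=20; pred: 6+1-3=4
Step 5: prey: 20+10-4=26; pred: 4+0-2=2

Answer: 26 2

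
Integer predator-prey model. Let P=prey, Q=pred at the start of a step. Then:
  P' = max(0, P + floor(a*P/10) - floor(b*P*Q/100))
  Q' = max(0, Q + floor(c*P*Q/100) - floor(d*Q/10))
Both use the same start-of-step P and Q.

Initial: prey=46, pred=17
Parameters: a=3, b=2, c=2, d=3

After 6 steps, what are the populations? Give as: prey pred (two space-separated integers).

Answer: 0 31

Derivation:
Step 1: prey: 46+13-15=44; pred: 17+15-5=27
Step 2: prey: 44+13-23=34; pred: 27+23-8=42
Step 3: prey: 34+10-28=16; pred: 42+28-12=58
Step 4: prey: 16+4-18=2; pred: 58+18-17=59
Step 5: prey: 2+0-2=0; pred: 59+2-17=44
Step 6: prey: 0+0-0=0; pred: 44+0-13=31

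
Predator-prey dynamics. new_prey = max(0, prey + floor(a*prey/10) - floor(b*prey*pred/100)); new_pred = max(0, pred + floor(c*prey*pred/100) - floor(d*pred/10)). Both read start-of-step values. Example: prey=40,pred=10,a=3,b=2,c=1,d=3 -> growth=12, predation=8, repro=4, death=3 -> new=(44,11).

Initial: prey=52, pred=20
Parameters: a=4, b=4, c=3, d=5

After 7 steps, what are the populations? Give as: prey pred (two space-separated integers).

Answer: 0 2

Derivation:
Step 1: prey: 52+20-41=31; pred: 20+31-10=41
Step 2: prey: 31+12-50=0; pred: 41+38-20=59
Step 3: prey: 0+0-0=0; pred: 59+0-29=30
Step 4: prey: 0+0-0=0; pred: 30+0-15=15
Step 5: prey: 0+0-0=0; pred: 15+0-7=8
Step 6: prey: 0+0-0=0; pred: 8+0-4=4
Step 7: prey: 0+0-0=0; pred: 4+0-2=2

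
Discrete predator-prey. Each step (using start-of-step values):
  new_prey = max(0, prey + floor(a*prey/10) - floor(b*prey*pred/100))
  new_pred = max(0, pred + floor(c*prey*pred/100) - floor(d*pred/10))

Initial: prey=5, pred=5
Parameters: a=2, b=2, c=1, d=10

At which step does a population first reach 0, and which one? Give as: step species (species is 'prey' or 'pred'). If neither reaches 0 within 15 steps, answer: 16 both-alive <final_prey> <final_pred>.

Answer: 1 pred

Derivation:
Step 1: prey: 5+1-0=6; pred: 5+0-5=0
First extinction: pred at step 1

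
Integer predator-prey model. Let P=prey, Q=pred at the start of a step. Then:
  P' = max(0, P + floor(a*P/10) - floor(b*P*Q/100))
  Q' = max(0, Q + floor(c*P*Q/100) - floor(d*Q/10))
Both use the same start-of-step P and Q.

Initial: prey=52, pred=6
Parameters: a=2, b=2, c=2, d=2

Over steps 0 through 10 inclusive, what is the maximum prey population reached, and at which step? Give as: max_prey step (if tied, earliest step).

Answer: 56 1

Derivation:
Step 1: prey: 52+10-6=56; pred: 6+6-1=11
Step 2: prey: 56+11-12=55; pred: 11+12-2=21
Step 3: prey: 55+11-23=43; pred: 21+23-4=40
Step 4: prey: 43+8-34=17; pred: 40+34-8=66
Step 5: prey: 17+3-22=0; pred: 66+22-13=75
Step 6: prey: 0+0-0=0; pred: 75+0-15=60
Step 7: prey: 0+0-0=0; pred: 60+0-12=48
Step 8: prey: 0+0-0=0; pred: 48+0-9=39
Step 9: prey: 0+0-0=0; pred: 39+0-7=32
Step 10: prey: 0+0-0=0; pred: 32+0-6=26
Max prey = 56 at step 1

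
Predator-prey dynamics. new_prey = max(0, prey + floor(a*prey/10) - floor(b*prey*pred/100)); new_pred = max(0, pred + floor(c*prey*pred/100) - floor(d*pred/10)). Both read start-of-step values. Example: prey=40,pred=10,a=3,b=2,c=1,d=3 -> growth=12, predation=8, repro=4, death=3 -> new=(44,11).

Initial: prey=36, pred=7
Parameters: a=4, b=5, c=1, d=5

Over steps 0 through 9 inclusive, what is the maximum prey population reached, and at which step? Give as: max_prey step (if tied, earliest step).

Step 1: prey: 36+14-12=38; pred: 7+2-3=6
Step 2: prey: 38+15-11=42; pred: 6+2-3=5
Step 3: prey: 42+16-10=48; pred: 5+2-2=5
Step 4: prey: 48+19-12=55; pred: 5+2-2=5
Step 5: prey: 55+22-13=64; pred: 5+2-2=5
Step 6: prey: 64+25-16=73; pred: 5+3-2=6
Step 7: prey: 73+29-21=81; pred: 6+4-3=7
Step 8: prey: 81+32-28=85; pred: 7+5-3=9
Step 9: prey: 85+34-38=81; pred: 9+7-4=12
Max prey = 85 at step 8

Answer: 85 8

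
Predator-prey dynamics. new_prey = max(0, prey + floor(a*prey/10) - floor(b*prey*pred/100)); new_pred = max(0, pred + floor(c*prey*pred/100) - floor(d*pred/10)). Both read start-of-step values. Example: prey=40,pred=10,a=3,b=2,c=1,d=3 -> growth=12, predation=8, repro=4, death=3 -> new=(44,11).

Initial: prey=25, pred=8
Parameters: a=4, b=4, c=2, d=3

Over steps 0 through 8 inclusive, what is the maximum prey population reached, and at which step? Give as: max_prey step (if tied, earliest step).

Answer: 27 1

Derivation:
Step 1: prey: 25+10-8=27; pred: 8+4-2=10
Step 2: prey: 27+10-10=27; pred: 10+5-3=12
Step 3: prey: 27+10-12=25; pred: 12+6-3=15
Step 4: prey: 25+10-15=20; pred: 15+7-4=18
Step 5: prey: 20+8-14=14; pred: 18+7-5=20
Step 6: prey: 14+5-11=8; pred: 20+5-6=19
Step 7: prey: 8+3-6=5; pred: 19+3-5=17
Step 8: prey: 5+2-3=4; pred: 17+1-5=13
Max prey = 27 at step 1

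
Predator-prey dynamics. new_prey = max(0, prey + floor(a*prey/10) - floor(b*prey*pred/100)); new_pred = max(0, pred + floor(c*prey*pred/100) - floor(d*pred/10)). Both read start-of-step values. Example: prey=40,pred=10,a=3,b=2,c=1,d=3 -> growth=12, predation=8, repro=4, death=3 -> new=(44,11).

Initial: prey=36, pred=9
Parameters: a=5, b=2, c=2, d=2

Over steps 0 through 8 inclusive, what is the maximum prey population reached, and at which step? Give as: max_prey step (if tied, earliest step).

Answer: 59 2

Derivation:
Step 1: prey: 36+18-6=48; pred: 9+6-1=14
Step 2: prey: 48+24-13=59; pred: 14+13-2=25
Step 3: prey: 59+29-29=59; pred: 25+29-5=49
Step 4: prey: 59+29-57=31; pred: 49+57-9=97
Step 5: prey: 31+15-60=0; pred: 97+60-19=138
Step 6: prey: 0+0-0=0; pred: 138+0-27=111
Step 7: prey: 0+0-0=0; pred: 111+0-22=89
Step 8: prey: 0+0-0=0; pred: 89+0-17=72
Max prey = 59 at step 2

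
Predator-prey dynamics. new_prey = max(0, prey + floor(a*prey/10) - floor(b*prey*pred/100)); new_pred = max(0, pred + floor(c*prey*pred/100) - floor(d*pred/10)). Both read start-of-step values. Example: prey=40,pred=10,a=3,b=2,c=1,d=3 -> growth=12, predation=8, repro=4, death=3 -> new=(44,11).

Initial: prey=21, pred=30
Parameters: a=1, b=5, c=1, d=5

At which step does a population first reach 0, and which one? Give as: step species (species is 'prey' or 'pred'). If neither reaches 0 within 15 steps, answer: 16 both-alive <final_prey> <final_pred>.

Answer: 1 prey

Derivation:
Step 1: prey: 21+2-31=0; pred: 30+6-15=21
First extinction: prey at step 1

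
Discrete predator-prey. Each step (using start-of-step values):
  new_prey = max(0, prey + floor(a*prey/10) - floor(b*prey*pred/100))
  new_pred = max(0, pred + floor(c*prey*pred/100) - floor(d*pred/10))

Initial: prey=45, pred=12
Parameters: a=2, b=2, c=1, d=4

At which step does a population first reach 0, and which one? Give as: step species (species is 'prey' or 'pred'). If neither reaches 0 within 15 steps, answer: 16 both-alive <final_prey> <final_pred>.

Step 1: prey: 45+9-10=44; pred: 12+5-4=13
Step 2: prey: 44+8-11=41; pred: 13+5-5=13
Step 3: prey: 41+8-10=39; pred: 13+5-5=13
Step 4: prey: 39+7-10=36; pred: 13+5-5=13
Step 5: prey: 36+7-9=34; pred: 13+4-5=12
Step 6: prey: 34+6-8=32; pred: 12+4-4=12
Step 7: prey: 32+6-7=31; pred: 12+3-4=11
Step 8: prey: 31+6-6=31; pred: 11+3-4=10
Step 9: prey: 31+6-6=31; pred: 10+3-4=9
Step 10: prey: 31+6-5=32; pred: 9+2-3=8
Step 11: prey: 32+6-5=33; pred: 8+2-3=7
Step 12: prey: 33+6-4=35; pred: 7+2-2=7
Step 13: prey: 35+7-4=38; pred: 7+2-2=7
Step 14: prey: 38+7-5=40; pred: 7+2-2=7
Step 15: prey: 40+8-5=43; pred: 7+2-2=7
No extinction within 15 steps

Answer: 16 both-alive 43 7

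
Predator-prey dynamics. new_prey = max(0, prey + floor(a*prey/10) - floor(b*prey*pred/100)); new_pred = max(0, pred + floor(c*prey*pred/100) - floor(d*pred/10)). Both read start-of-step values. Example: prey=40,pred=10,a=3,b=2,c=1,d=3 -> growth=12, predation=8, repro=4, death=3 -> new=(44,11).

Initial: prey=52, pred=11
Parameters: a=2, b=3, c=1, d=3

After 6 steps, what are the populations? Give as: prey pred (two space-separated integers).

Step 1: prey: 52+10-17=45; pred: 11+5-3=13
Step 2: prey: 45+9-17=37; pred: 13+5-3=15
Step 3: prey: 37+7-16=28; pred: 15+5-4=16
Step 4: prey: 28+5-13=20; pred: 16+4-4=16
Step 5: prey: 20+4-9=15; pred: 16+3-4=15
Step 6: prey: 15+3-6=12; pred: 15+2-4=13

Answer: 12 13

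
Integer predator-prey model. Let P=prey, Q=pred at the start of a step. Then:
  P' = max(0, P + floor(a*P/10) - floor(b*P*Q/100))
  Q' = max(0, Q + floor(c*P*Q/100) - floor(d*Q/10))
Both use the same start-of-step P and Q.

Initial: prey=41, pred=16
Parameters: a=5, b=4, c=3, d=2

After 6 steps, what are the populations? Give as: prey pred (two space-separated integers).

Step 1: prey: 41+20-26=35; pred: 16+19-3=32
Step 2: prey: 35+17-44=8; pred: 32+33-6=59
Step 3: prey: 8+4-18=0; pred: 59+14-11=62
Step 4: prey: 0+0-0=0; pred: 62+0-12=50
Step 5: prey: 0+0-0=0; pred: 50+0-10=40
Step 6: prey: 0+0-0=0; pred: 40+0-8=32

Answer: 0 32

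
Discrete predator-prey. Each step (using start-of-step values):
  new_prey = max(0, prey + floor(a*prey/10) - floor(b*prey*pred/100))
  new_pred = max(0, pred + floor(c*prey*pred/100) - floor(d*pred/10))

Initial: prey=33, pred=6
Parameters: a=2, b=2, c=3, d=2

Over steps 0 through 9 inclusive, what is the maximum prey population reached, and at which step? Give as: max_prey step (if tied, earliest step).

Answer: 36 1

Derivation:
Step 1: prey: 33+6-3=36; pred: 6+5-1=10
Step 2: prey: 36+7-7=36; pred: 10+10-2=18
Step 3: prey: 36+7-12=31; pred: 18+19-3=34
Step 4: prey: 31+6-21=16; pred: 34+31-6=59
Step 5: prey: 16+3-18=1; pred: 59+28-11=76
Step 6: prey: 1+0-1=0; pred: 76+2-15=63
Step 7: prey: 0+0-0=0; pred: 63+0-12=51
Step 8: prey: 0+0-0=0; pred: 51+0-10=41
Step 9: prey: 0+0-0=0; pred: 41+0-8=33
Max prey = 36 at step 1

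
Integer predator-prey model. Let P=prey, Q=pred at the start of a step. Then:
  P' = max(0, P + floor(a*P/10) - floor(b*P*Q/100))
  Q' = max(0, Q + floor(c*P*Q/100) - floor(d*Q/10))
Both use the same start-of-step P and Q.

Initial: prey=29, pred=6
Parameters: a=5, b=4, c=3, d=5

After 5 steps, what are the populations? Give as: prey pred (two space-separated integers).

Answer: 0 55

Derivation:
Step 1: prey: 29+14-6=37; pred: 6+5-3=8
Step 2: prey: 37+18-11=44; pred: 8+8-4=12
Step 3: prey: 44+22-21=45; pred: 12+15-6=21
Step 4: prey: 45+22-37=30; pred: 21+28-10=39
Step 5: prey: 30+15-46=0; pred: 39+35-19=55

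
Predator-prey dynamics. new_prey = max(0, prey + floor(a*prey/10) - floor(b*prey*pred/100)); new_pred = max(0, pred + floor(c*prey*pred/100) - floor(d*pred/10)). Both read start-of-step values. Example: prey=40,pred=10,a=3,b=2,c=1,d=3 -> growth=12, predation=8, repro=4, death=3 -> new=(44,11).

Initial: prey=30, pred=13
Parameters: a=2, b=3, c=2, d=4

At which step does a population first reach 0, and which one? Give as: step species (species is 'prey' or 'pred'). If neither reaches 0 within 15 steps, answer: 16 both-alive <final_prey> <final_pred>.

Answer: 16 both-alive 19 2

Derivation:
Step 1: prey: 30+6-11=25; pred: 13+7-5=15
Step 2: prey: 25+5-11=19; pred: 15+7-6=16
Step 3: prey: 19+3-9=13; pred: 16+6-6=16
Step 4: prey: 13+2-6=9; pred: 16+4-6=14
Step 5: prey: 9+1-3=7; pred: 14+2-5=11
Step 6: prey: 7+1-2=6; pred: 11+1-4=8
Step 7: prey: 6+1-1=6; pred: 8+0-3=5
Step 8: prey: 6+1-0=7; pred: 5+0-2=3
Step 9: prey: 7+1-0=8; pred: 3+0-1=2
Step 10: prey: 8+1-0=9; pred: 2+0-0=2
Step 11: prey: 9+1-0=10; pred: 2+0-0=2
Step 12: prey: 10+2-0=12; pred: 2+0-0=2
Step 13: prey: 12+2-0=14; pred: 2+0-0=2
Step 14: prey: 14+2-0=16; pred: 2+0-0=2
Step 15: prey: 16+3-0=19; pred: 2+0-0=2
No extinction within 15 steps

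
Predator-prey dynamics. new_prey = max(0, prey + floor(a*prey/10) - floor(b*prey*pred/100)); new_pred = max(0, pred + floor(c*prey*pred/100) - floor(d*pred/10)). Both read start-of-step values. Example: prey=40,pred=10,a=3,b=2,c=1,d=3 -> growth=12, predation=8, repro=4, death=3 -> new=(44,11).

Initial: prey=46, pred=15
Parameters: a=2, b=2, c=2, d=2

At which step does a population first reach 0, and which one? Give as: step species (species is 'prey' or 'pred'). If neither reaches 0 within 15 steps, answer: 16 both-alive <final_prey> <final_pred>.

Answer: 5 prey

Derivation:
Step 1: prey: 46+9-13=42; pred: 15+13-3=25
Step 2: prey: 42+8-21=29; pred: 25+21-5=41
Step 3: prey: 29+5-23=11; pred: 41+23-8=56
Step 4: prey: 11+2-12=1; pred: 56+12-11=57
Step 5: prey: 1+0-1=0; pred: 57+1-11=47
First extinction: prey at step 5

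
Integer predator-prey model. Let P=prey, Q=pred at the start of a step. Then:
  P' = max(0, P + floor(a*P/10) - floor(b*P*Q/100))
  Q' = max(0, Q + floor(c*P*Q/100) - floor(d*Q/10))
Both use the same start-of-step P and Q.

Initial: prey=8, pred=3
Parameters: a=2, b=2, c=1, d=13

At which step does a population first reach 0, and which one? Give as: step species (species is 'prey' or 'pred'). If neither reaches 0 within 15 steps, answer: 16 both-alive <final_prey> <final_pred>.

Step 1: prey: 8+1-0=9; pred: 3+0-3=0
First extinction: pred at step 1

Answer: 1 pred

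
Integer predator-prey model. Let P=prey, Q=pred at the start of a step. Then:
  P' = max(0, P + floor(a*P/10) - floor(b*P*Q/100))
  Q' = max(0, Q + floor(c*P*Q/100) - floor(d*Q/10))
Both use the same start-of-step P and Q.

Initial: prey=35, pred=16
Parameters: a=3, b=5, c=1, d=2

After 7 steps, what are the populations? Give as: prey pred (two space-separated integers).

Step 1: prey: 35+10-28=17; pred: 16+5-3=18
Step 2: prey: 17+5-15=7; pred: 18+3-3=18
Step 3: prey: 7+2-6=3; pred: 18+1-3=16
Step 4: prey: 3+0-2=1; pred: 16+0-3=13
Step 5: prey: 1+0-0=1; pred: 13+0-2=11
Step 6: prey: 1+0-0=1; pred: 11+0-2=9
Step 7: prey: 1+0-0=1; pred: 9+0-1=8

Answer: 1 8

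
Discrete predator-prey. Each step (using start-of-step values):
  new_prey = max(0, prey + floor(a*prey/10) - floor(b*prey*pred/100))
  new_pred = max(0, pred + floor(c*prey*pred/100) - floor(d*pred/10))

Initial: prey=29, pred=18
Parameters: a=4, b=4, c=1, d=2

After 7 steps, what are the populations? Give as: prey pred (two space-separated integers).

Step 1: prey: 29+11-20=20; pred: 18+5-3=20
Step 2: prey: 20+8-16=12; pred: 20+4-4=20
Step 3: prey: 12+4-9=7; pred: 20+2-4=18
Step 4: prey: 7+2-5=4; pred: 18+1-3=16
Step 5: prey: 4+1-2=3; pred: 16+0-3=13
Step 6: prey: 3+1-1=3; pred: 13+0-2=11
Step 7: prey: 3+1-1=3; pred: 11+0-2=9

Answer: 3 9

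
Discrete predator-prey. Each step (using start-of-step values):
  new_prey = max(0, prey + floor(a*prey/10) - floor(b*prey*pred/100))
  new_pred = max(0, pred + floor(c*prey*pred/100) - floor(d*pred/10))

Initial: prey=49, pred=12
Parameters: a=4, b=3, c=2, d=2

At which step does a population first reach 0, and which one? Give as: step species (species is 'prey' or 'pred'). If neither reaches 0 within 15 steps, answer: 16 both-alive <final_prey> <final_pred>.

Answer: 4 prey

Derivation:
Step 1: prey: 49+19-17=51; pred: 12+11-2=21
Step 2: prey: 51+20-32=39; pred: 21+21-4=38
Step 3: prey: 39+15-44=10; pred: 38+29-7=60
Step 4: prey: 10+4-18=0; pred: 60+12-12=60
First extinction: prey at step 4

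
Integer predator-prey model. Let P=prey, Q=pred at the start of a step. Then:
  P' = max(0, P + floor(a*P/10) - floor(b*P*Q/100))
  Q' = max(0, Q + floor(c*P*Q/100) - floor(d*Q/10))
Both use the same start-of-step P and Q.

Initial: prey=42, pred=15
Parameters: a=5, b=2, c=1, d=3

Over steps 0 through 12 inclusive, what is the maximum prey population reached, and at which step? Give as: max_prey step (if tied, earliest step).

Step 1: prey: 42+21-12=51; pred: 15+6-4=17
Step 2: prey: 51+25-17=59; pred: 17+8-5=20
Step 3: prey: 59+29-23=65; pred: 20+11-6=25
Step 4: prey: 65+32-32=65; pred: 25+16-7=34
Step 5: prey: 65+32-44=53; pred: 34+22-10=46
Step 6: prey: 53+26-48=31; pred: 46+24-13=57
Step 7: prey: 31+15-35=11; pred: 57+17-17=57
Step 8: prey: 11+5-12=4; pred: 57+6-17=46
Step 9: prey: 4+2-3=3; pred: 46+1-13=34
Step 10: prey: 3+1-2=2; pred: 34+1-10=25
Step 11: prey: 2+1-1=2; pred: 25+0-7=18
Step 12: prey: 2+1-0=3; pred: 18+0-5=13
Max prey = 65 at step 3

Answer: 65 3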